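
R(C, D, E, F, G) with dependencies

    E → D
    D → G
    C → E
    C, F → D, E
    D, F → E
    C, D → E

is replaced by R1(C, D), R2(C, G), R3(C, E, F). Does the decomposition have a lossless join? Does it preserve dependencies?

lossless but not dependency-preserving

Lossless test (chase): Rows 1 and 2 agree on C; apply C→E and equate their E entries. Rows 1 and 3 agree on C; apply C→E and equate their E entries. Rows 1 and 2 agree on E; apply E→D and equate their D entries. Rows 1 and 3 agree on E; apply E→D and equate their D entries. Rows 1 and 2 agree on D; apply D→G and equate their G entries. Rows 1 and 3 agree on D; apply D→G and equate their G entries. Row 3 is now all distinguished symbols — the join is lossless.
Dependency preservation: the restricted closure of {E} across the fragments never reaches {D}, so E → D cannot be enforced without a join — not preserved.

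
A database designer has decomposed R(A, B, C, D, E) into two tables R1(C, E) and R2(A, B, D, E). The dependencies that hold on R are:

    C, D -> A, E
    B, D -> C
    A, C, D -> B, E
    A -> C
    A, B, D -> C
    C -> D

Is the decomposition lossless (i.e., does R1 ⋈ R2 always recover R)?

No

Common attributes: R1 ∩ R2 = {E}.
No dependency enlarges {E}, so (E)⁺ = {E}.
The closure contains neither all of R1 = {C, E} nor all of R2 = {A, B, D, E}, so the common attributes are not a superkey of either fragment. The join is lossy.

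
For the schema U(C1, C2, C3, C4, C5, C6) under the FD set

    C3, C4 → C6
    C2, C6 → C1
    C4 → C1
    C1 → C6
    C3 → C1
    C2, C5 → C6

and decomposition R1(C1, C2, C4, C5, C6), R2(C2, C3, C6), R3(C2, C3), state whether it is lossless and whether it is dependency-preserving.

Lossless test (chase): Rows 1 and 2 agree on C2, C6; apply C2, C6→C1 and equate their C1 entries. Rows 2 and 3 agree on C3; apply C3→C1 and equate their C1 entries. Rows 1 and 3 agree on C1; apply C1→C6 and equate their C6 entries. No row becomes fully distinguished — the join is lossy.
Dependency preservation: the restricted closure of {C3} across the fragments never reaches {C1}, so C3 → C1 cannot be enforced without a join — not preserved.

lossy and not dependency-preserving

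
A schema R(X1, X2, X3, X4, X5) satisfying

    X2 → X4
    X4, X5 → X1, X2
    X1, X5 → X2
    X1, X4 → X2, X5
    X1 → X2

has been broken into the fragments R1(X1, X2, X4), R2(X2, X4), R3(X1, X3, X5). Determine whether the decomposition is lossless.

Chase test. Columns are X1, X2, X3, X4, X5; row i has aⱼ where attribute j ∈ Ri, else bᵢⱼ.
Initial tableau (one row per fragment):
  row 1: a1 a2 b13 a4 b15
  row 2: b21 a2 b23 a4 b25
  row 3: a1 b32 a3 b34 a5
Rows 1 and 3 agree on X1; apply X1→X2 and equate their X2 entries.
Rows 1 and 3 agree on X2; apply X2→X4 and equate their X4 entries.
Rows 1 and 3 agree on X1, X4; apply X1, X4→X2, X5 and equate their X2, X5 entries.
Row 3 is now all distinguished symbols — the join is lossless.

Yes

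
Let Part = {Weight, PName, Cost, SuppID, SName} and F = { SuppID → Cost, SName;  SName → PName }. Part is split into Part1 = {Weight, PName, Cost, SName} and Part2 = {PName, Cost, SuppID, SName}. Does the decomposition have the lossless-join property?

No

Common attributes: Part1 ∩ Part2 = {PName, Cost, SName}.
No dependency enlarges {PName, Cost, SName}, so (PName, Cost, SName)⁺ = {PName, Cost, SName}.
The closure contains neither all of Part1 = {Weight, PName, Cost, SName} nor all of Part2 = {PName, Cost, SuppID, SName}, so the common attributes are not a superkey of either fragment. The join is lossy.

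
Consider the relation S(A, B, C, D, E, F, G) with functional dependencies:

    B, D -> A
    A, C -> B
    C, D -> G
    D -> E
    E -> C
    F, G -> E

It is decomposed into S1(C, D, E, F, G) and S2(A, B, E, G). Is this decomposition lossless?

Common attributes: S1 ∩ S2 = {E, G}.
Closure of {E, G}: E → C applies, adding C. So (E, G)⁺ = {C, E, G}.
The closure contains neither all of S1 = {C, D, E, F, G} nor all of S2 = {A, B, E, G}, so the common attributes are not a superkey of either fragment. The join is lossy.

No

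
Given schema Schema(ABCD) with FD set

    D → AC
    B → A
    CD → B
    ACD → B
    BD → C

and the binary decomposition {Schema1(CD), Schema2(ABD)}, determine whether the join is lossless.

Yes

Common attributes: Schema1 ∩ Schema2 = {D}.
Closure of {D}: D → AC applies, adding AC; CD → B applies, adding B. So (D)⁺ = {ABCD}.
This closure contains every attribute of Schema1, so Schema1 ∩ Schema2 → Schema1. The join is lossless.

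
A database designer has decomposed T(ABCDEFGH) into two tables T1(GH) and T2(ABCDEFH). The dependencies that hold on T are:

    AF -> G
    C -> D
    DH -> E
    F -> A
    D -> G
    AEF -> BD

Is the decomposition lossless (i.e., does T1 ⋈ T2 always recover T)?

Common attributes: T1 ∩ T2 = {H}.
No dependency enlarges {H}, so (H)⁺ = {H}.
The closure contains neither all of T1 = {GH} nor all of T2 = {ABCDEFH}, so the common attributes are not a superkey of either fragment. The join is lossy.

No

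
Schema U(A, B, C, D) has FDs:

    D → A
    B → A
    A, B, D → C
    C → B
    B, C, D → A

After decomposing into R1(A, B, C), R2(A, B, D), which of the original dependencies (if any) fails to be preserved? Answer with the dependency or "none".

A, B, D → C

Check A, B, D → C: no single fragment contains all of {A, B, C, D}, and the restricted closure of {A, B, D} across the fragments never reaches {C}.
D → A is preserved.
B → A is preserved.
C → B is preserved.
B, C, D → A is preserved.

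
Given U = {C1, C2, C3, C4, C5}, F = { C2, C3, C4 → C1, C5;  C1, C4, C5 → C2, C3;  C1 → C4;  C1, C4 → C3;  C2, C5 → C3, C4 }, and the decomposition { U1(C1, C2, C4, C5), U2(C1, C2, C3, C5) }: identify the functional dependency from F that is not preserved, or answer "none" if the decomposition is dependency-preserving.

Check C2, C3, C4 → C1, C5: no single fragment contains all of {C1, C2, C3, C4, C5}, and the restricted closure of {C2, C3, C4} across the fragments never reaches {C1, C5}.
C1, C4, C5 → C2, C3 is preserved.
C1 → C4 is preserved.
C1, C4 → C3 is preserved.
C2, C5 → C3, C4 is preserved.

C2, C3, C4 → C1, C5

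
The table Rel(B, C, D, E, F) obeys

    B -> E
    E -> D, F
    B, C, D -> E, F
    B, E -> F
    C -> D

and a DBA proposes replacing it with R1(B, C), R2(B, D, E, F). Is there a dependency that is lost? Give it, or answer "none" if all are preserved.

Check C → D: no single fragment contains all of {C, D}, and the restricted closure of {C} across the fragments never reaches {D}.
B → E is preserved.
E → D, F is preserved.
B, C, D → E, F is preserved.
B, E → F is preserved.

C -> D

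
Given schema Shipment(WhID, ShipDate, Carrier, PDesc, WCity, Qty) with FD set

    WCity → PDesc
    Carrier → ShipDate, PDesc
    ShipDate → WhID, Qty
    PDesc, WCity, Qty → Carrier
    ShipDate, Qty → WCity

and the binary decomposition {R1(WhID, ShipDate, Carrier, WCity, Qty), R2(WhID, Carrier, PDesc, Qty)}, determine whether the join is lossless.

Common attributes: R1 ∩ R2 = {WhID, Carrier, Qty}.
Closure of {WhID, Carrier, Qty}: Carrier → ShipDate, PDesc applies, adding ShipDate, PDesc; ShipDate, Qty → WCity applies, adding WCity. So (WhID, Carrier, Qty)⁺ = {WhID, ShipDate, Carrier, PDesc, WCity, Qty}.
This closure contains every attribute of R1, so R1 ∩ R2 → R1. The join is lossless.

Yes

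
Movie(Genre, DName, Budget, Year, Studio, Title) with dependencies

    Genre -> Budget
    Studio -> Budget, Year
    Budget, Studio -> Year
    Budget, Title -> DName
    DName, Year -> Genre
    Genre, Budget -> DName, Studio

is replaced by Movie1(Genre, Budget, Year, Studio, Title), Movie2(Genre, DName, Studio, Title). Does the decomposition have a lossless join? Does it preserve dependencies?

lossless but not dependency-preserving

Lossless test: (Genre, Studio, Title)⁺ = {Genre, DName, Budget, Year, Studio, Title}, which contains all of one fragment — lossless.
Dependency preservation: the restricted closure of {Budget, Title} across the fragments never reaches {DName}, so Budget, Title → DName cannot be enforced without a join — not preserved.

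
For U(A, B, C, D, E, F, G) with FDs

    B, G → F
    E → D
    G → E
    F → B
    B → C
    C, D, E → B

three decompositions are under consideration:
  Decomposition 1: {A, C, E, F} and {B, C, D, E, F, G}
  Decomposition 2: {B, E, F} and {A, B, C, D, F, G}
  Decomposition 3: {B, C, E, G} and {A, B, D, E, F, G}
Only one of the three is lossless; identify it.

Decomposition 3

Decomposition 1: common = {C, E, F}, closure = {B, C, D, E, F} → lossy.
Decomposition 2: common = {B, F}, closure = {B, C, F} → lossy.
Decomposition 3: common = {B, E, G}, closure = {B, C, D, E, F, G} → lossless.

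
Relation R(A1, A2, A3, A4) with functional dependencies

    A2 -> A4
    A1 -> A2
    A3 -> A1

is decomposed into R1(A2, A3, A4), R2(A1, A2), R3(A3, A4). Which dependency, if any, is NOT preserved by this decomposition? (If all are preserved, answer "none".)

Check A3 → A1: no single fragment contains all of {A1, A3}, and the restricted closure of {A3} across the fragments never reaches {A1}.
A2 → A4 is preserved.
A1 → A2 is preserved.

A3 -> A1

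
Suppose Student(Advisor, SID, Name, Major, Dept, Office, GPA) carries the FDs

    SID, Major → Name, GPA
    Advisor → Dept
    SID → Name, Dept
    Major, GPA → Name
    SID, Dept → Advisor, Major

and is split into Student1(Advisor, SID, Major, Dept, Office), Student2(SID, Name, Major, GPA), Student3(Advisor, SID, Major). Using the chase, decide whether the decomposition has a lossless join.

Yes

Chase test. Columns are Advisor, SID, Name, Major, Dept, Office, GPA; row i has aⱼ where attribute j ∈ Studenti, else bᵢⱼ.
Initial tableau (one row per fragment):
  row 1: a1 a2 b13 a4 a5 a6 b17
  row 2: b21 a2 a3 a4 b25 b26 a7
  row 3: a1 a2 b33 a4 b35 b36 b37
Rows 1 and 2 agree on SID, Major; apply SID, Major→Name, GPA and equate their Name, GPA entries.
Rows 1 and 3 agree on SID, Major; apply SID, Major→Name, GPA and equate their Name, GPA entries.
Rows 1 and 3 agree on Advisor; apply Advisor→Dept and equate their Dept entries.
Rows 1 and 2 agree on SID; apply SID→Name, Dept and equate their Name, Dept entries.
Rows 1 and 2 agree on SID, Dept; apply SID, Dept→Advisor, Major and equate their Advisor, Major entries.
Row 1 is now all distinguished symbols — the join is lossless.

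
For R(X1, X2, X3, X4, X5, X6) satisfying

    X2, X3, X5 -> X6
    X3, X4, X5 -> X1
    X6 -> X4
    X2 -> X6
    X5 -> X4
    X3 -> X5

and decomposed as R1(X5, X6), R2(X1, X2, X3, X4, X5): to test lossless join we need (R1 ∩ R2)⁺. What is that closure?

X4, X5

R1 ∩ R2 = {X5}.
X5 → X4 applies, adding X4
Closure: {X4, X5}.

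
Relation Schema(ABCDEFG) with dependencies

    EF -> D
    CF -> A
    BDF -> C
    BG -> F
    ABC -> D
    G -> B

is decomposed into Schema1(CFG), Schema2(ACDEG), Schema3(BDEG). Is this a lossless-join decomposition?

Yes

Chase test. Columns are ABCDEFG; row i has aⱼ where attribute j ∈ Schemai, else bᵢⱼ.
Initial tableau (one row per fragment):
  row 1: b11 b12 a3 b14 b15 a6 a7
  row 2: a1 b22 a3 a4 a5 b26 a7
  row 3: b31 a2 b33 a4 a5 b36 a7
Rows 1 and 2 agree on G; apply G→B and equate their B entries.
Rows 1 and 3 agree on G; apply G→B and equate their B entries.
Rows 1 and 2 agree on BG; apply BG→F and equate their F entries.
Rows 1 and 3 agree on BG; apply BG→F and equate their F entries.
Rows 1 and 2 agree on CF; apply CF→A and equate their A entries.
Rows 2 and 3 agree on BDF; apply BDF→C and equate their C entries.
Rows 1 and 2 agree on ABC; apply ABC→D and equate their D entries.
Rows 1 and 3 agree on CF; apply CF→A and equate their A entries.
Row 2 is now all distinguished symbols — the join is lossless.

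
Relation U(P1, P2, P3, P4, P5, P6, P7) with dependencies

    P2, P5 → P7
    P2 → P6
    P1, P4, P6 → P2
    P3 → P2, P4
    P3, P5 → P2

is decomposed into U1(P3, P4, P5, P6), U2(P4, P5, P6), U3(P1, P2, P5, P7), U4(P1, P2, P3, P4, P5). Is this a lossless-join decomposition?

Yes

Chase test. Columns are P1, P2, P3, P4, P5, P6, P7; row i has aⱼ where attribute j ∈ Ui, else bᵢⱼ.
Initial tableau (one row per fragment):
  row 1: b11 b12 a3 a4 a5 a6 b17
  row 2: b21 b22 b23 a4 a5 a6 b27
  row 3: a1 a2 b33 b34 a5 b36 a7
  row 4: a1 a2 a3 a4 a5 b46 b47
Rows 3 and 4 agree on P2, P5; apply P2, P5→P7 and equate their P7 entries.
Rows 3 and 4 agree on P2; apply P2→P6 and equate their P6 entries.
Rows 1 and 4 agree on P3; apply P3→P2, P4 and equate their P2, P4 entries.
Rows 1 and 3 agree on P2, P5; apply P2, P5→P7 and equate their P7 entries.
Rows 1 and 3 agree on P2; apply P2→P6 and equate their P6 entries.
Row 4 is now all distinguished symbols — the join is lossless.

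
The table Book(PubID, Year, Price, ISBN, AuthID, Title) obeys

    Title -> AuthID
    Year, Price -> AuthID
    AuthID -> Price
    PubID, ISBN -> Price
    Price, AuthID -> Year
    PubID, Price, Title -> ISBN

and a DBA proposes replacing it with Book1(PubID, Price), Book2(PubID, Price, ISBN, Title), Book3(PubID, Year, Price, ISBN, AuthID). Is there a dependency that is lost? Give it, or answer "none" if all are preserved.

Check Title → AuthID: no single fragment contains all of {AuthID, Title}, and the restricted closure of {Title} across the fragments never reaches {AuthID}.
Year, Price → AuthID is preserved.
AuthID → Price is preserved.
PubID, ISBN → Price is preserved.
Price, AuthID → Year is preserved.
PubID, Price, Title → ISBN is preserved.

Title -> AuthID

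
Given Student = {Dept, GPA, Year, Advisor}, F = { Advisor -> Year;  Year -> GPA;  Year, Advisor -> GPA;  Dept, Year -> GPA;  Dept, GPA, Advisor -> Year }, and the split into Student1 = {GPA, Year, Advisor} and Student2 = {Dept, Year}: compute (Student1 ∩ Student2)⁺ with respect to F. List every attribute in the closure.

Student1 ∩ Student2 = {Year}.
Year → GPA applies, adding GPA
Closure: {GPA, Year}.

GPA, Year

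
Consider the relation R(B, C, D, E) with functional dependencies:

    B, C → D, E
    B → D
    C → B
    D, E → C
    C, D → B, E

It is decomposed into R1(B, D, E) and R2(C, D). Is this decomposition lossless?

Common attributes: R1 ∩ R2 = {D}.
No dependency enlarges {D}, so (D)⁺ = {D}.
The closure contains neither all of R1 = {B, D, E} nor all of R2 = {C, D}, so the common attributes are not a superkey of either fragment. The join is lossy.

No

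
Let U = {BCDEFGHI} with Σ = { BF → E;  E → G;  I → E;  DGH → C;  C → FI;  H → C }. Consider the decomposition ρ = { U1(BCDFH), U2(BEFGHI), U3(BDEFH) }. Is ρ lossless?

Chase test. Columns are BCDEFGHI; row i has aⱼ where attribute j ∈ Ui, else bᵢⱼ.
Initial tableau (one row per fragment):
  row 1: a1 a2 a3 b14 a5 b16 a7 b18
  row 2: a1 b22 b23 a4 a5 a6 a7 a8
  row 3: a1 b32 a3 a4 a5 b36 a7 b38
Rows 1 and 2 agree on BF; apply BF→E and equate their E entries.
Rows 1 and 2 agree on E; apply E→G and equate their G entries.
Rows 1 and 3 agree on E; apply E→G and equate their G entries.
Rows 1 and 3 agree on DGH; apply DGH→C and equate their C entries.
Rows 1 and 3 agree on C; apply C→FI and equate their FI entries.
Rows 1 and 2 agree on H; apply H→C and equate their C entries.
Rows 1 and 2 agree on C; apply C→FI and equate their FI entries.
Row 1 is now all distinguished symbols — the join is lossless.

Yes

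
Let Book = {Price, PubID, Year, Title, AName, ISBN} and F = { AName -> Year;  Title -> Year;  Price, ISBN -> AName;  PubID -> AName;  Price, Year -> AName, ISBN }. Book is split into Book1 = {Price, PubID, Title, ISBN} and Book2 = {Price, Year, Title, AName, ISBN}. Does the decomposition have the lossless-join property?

Yes

Common attributes: Book1 ∩ Book2 = {Price, Title, ISBN}.
Closure of {Price, Title, ISBN}: Title → Year applies, adding Year; Price, ISBN → AName applies, adding AName. So (Price, Title, ISBN)⁺ = {Price, Year, Title, AName, ISBN}.
This closure contains every attribute of Book2, so Book1 ∩ Book2 → Book2. The join is lossless.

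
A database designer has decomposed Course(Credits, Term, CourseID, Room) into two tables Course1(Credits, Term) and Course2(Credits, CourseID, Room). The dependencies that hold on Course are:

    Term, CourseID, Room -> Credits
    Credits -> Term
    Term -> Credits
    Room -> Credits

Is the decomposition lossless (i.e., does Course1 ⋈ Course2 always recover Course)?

Common attributes: Course1 ∩ Course2 = {Credits}.
Closure of {Credits}: Credits → Term applies, adding Term. So (Credits)⁺ = {Credits, Term}.
This closure contains every attribute of Course1, so Course1 ∩ Course2 → Course1. The join is lossless.

Yes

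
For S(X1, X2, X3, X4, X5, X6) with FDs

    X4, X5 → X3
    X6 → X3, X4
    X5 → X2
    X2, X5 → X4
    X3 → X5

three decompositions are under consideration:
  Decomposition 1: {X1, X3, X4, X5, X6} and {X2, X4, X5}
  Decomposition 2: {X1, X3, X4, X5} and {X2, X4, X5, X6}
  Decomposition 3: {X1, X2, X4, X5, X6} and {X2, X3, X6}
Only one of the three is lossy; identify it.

Decomposition 1: common = {X4, X5}, closure = {X2, X3, X4, X5} → lossless.
Decomposition 2: common = {X4, X5}, closure = {X2, X3, X4, X5} → lossy.
Decomposition 3: common = {X2, X6}, closure = {X2, X3, X4, X5, X6} → lossless.

Decomposition 2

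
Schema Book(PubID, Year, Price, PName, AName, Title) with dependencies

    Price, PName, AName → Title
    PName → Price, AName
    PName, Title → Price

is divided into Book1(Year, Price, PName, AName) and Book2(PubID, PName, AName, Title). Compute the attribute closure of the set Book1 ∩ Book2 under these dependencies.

Book1 ∩ Book2 = {PName, AName}.
PName → Price, AName applies, adding Price
Price, PName, AName → Title applies, adding Title
Closure: {Price, PName, AName, Title}.

Price, PName, AName, Title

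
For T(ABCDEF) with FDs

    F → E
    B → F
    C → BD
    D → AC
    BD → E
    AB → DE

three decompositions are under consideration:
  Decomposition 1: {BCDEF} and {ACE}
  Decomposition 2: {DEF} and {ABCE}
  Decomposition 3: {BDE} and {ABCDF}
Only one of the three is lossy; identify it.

Decomposition 1: common = {CE}, closure = {ABCDEF} → lossless.
Decomposition 2: common = {E}, closure = {E} → lossy.
Decomposition 3: common = {BD}, closure = {ABCDEF} → lossless.

Decomposition 2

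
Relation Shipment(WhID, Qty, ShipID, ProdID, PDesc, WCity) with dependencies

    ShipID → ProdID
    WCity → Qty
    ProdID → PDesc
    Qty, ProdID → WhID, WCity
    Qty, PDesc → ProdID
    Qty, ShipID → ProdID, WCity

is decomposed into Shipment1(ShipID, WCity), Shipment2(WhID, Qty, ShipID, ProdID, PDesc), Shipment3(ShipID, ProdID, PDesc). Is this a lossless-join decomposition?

No

Chase test. Columns are WhID, Qty, ShipID, ProdID, PDesc, WCity; row i has aⱼ where attribute j ∈ Shipmenti, else bᵢⱼ.
Initial tableau (one row per fragment):
  row 1: b11 b12 a3 b14 b15 a6
  row 2: a1 a2 a3 a4 a5 b26
  row 3: b31 b32 a3 a4 a5 b36
Rows 1 and 2 agree on ShipID; apply ShipID→ProdID and equate their ProdID entries.
Rows 1 and 2 agree on ProdID; apply ProdID→PDesc and equate their PDesc entries.
No row becomes fully distinguished — the join is lossy.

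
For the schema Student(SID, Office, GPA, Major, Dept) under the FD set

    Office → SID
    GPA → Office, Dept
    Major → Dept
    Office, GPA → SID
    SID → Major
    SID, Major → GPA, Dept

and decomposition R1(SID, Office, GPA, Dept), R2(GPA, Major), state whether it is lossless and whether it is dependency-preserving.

Lossless test: (GPA)⁺ = {SID, Office, GPA, Major, Dept}, which contains all of one fragment — lossless.
Dependency preservation: the restricted closure of {Major} across the fragments never reaches {Dept}, so Major → Dept cannot be enforced without a join — not preserved.

lossless but not dependency-preserving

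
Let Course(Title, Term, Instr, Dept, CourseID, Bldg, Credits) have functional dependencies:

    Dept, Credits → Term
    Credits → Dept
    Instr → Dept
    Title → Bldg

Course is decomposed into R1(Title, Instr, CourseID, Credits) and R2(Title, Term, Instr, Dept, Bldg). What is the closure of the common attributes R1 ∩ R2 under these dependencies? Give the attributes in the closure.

R1 ∩ R2 = {Title, Instr}.
Instr → Dept applies, adding Dept
Title → Bldg applies, adding Bldg
Closure: {Title, Instr, Dept, Bldg}.

Title, Instr, Dept, Bldg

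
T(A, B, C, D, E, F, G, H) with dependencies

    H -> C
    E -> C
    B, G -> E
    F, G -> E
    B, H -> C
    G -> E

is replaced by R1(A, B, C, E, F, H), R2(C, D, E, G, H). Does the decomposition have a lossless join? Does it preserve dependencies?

lossy but dependency-preserving

Lossless test: (C, E, H)⁺ = {C, E, H}, which is a superkey of neither fragment — lossy.
Dependency preservation: B, G → E; F, G → E are not contained in any single fragment, but the restricted closure of each left-hand side across the fragments still reaches the right-hand side; the remaining FDs each lie inside some fragment. All dependencies are preserved.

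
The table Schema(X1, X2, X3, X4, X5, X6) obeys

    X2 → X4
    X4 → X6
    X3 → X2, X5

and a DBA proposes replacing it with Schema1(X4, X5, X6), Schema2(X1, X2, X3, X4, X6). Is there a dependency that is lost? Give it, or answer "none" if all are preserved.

Check X3 → X2, X5: no single fragment contains all of {X2, X3, X5}, and the restricted closure of {X3} across the fragments never reaches {X2, X5}.
X2 → X4 is preserved.
X4 → X6 is preserved.

X3 → X2, X5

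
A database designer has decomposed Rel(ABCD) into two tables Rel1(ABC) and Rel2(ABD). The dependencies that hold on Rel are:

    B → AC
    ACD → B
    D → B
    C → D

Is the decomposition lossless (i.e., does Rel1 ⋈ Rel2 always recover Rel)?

Yes

Common attributes: Rel1 ∩ Rel2 = {AB}.
Closure of {AB}: B → AC applies, adding C; C → D applies, adding D. So (AB)⁺ = {ABCD}.
This closure contains every attribute of Rel1, so Rel1 ∩ Rel2 → Rel1. The join is lossless.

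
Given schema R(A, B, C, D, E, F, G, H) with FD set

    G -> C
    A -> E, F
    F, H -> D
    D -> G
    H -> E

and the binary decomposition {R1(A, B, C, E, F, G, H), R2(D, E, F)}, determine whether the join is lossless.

No

Common attributes: R1 ∩ R2 = {E, F}.
No dependency enlarges {E, F}, so (E, F)⁺ = {E, F}.
The closure contains neither all of R1 = {A, B, C, E, F, G, H} nor all of R2 = {D, E, F}, so the common attributes are not a superkey of either fragment. The join is lossy.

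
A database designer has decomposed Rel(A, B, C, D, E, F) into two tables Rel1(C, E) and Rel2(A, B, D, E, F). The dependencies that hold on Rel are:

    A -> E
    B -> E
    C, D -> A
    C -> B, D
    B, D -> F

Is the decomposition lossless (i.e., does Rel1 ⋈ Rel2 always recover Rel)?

Common attributes: Rel1 ∩ Rel2 = {E}.
No dependency enlarges {E}, so (E)⁺ = {E}.
The closure contains neither all of Rel1 = {C, E} nor all of Rel2 = {A, B, D, E, F}, so the common attributes are not a superkey of either fragment. The join is lossy.

No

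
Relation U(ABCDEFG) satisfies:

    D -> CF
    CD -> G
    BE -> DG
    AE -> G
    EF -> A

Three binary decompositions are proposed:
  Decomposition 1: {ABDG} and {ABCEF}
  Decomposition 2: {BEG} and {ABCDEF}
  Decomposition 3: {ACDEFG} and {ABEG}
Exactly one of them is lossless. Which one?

Decomposition 2

Decomposition 1: common = {AB}, closure = {AB} → lossy.
Decomposition 2: common = {BE}, closure = {ABCDEFG} → lossless.
Decomposition 3: common = {AEG}, closure = {AEG} → lossy.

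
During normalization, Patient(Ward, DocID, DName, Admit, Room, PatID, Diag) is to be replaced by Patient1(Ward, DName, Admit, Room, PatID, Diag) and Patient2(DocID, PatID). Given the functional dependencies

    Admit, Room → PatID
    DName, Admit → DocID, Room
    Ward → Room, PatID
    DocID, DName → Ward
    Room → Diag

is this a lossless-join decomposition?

Common attributes: Patient1 ∩ Patient2 = {PatID}.
No dependency enlarges {PatID}, so (PatID)⁺ = {PatID}.
The closure contains neither all of Patient1 = {Ward, DName, Admit, Room, PatID, Diag} nor all of Patient2 = {DocID, PatID}, so the common attributes are not a superkey of either fragment. The join is lossy.

No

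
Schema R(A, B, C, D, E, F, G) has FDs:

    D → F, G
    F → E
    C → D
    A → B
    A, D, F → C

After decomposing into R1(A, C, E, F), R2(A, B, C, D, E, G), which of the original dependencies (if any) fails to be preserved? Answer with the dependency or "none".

D → F, G

Check D → F, G: no single fragment contains all of {D, F, G}, and the restricted closure of {D} across the fragments never reaches {F, G}.
F → E is preserved.
C → D is preserved.
A → B is preserved.
A, D, F → C is preserved.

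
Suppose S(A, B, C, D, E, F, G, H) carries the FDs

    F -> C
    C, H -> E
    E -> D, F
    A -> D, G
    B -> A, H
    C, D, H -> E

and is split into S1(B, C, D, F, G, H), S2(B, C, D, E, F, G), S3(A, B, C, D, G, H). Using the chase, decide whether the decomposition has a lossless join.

Yes

Chase test. Columns are A, B, C, D, E, F, G, H; row i has aⱼ where attribute j ∈ Si, else bᵢⱼ.
Initial tableau (one row per fragment):
  row 1: b11 a2 a3 a4 b15 a6 a7 a8
  row 2: b21 a2 a3 a4 a5 a6 a7 b28
  row 3: a1 a2 a3 a4 b35 b36 a7 a8
Rows 1 and 3 agree on C, H; apply C, H→E and equate their E entries.
Rows 1 and 3 agree on E; apply E→D, F and equate their D, F entries.
Rows 1 and 2 agree on B; apply B→A, H and equate their A, H entries.
Rows 1 and 3 agree on B; apply B→A, H and equate their A, H entries.
Rows 1 and 2 agree on C, D, H; apply C, D, H→E and equate their E entries.
Row 1 is now all distinguished symbols — the join is lossless.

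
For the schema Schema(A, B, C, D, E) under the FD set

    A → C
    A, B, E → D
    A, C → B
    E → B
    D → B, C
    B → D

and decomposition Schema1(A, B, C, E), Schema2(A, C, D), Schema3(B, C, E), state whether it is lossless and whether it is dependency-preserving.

Lossless test (chase): Rows 1 and 2 agree on A, C; apply A, C→B and equate their B entries. Rows 1 and 2 agree on B; apply B→D and equate their D entries. Rows 1 and 3 agree on B; apply B→D and equate their D entries. Row 1 is now all distinguished symbols — the join is lossless.
Dependency preservation: the restricted closure of {D} across the fragments never reaches {B, C}, so D → B, C cannot be enforced without a join — not preserved.

lossless but not dependency-preserving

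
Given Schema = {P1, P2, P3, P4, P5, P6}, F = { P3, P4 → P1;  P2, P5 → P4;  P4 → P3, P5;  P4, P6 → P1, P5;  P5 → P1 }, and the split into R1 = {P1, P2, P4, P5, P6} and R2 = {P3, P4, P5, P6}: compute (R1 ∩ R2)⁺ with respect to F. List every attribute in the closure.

P1, P3, P4, P5, P6

R1 ∩ R2 = {P4, P5, P6}.
P4 → P3, P5 applies, adding P3
P4, P6 → P1, P5 applies, adding P1
Closure: {P1, P3, P4, P5, P6}.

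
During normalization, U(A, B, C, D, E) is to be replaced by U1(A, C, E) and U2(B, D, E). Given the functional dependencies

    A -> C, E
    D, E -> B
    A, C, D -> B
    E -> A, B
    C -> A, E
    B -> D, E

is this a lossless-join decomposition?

Yes

Common attributes: U1 ∩ U2 = {E}.
Closure of {E}: E → A, B applies, adding A, B; B → D, E applies, adding D; A → C, E applies, adding C. So (E)⁺ = {A, B, C, D, E}.
This closure contains every attribute of U1, so U1 ∩ U2 → U1. The join is lossless.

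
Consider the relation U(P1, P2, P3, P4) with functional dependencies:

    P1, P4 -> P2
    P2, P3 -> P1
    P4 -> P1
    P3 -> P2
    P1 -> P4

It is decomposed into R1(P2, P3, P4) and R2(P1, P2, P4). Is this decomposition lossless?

Yes

Common attributes: R1 ∩ R2 = {P2, P4}.
Closure of {P2, P4}: P4 → P1 applies, adding P1. So (P2, P4)⁺ = {P1, P2, P4}.
This closure contains every attribute of R2, so R1 ∩ R2 → R2. The join is lossless.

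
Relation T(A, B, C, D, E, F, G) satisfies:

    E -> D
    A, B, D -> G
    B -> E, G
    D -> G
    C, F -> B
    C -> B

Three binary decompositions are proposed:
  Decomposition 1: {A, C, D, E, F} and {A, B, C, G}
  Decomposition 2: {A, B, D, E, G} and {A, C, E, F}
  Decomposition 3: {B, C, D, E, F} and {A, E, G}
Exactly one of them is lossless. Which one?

Decomposition 1

Decomposition 1: common = {A, C}, closure = {A, B, C, D, E, G} → lossless.
Decomposition 2: common = {A, E}, closure = {A, D, E, G} → lossy.
Decomposition 3: common = {E}, closure = {D, E, G} → lossy.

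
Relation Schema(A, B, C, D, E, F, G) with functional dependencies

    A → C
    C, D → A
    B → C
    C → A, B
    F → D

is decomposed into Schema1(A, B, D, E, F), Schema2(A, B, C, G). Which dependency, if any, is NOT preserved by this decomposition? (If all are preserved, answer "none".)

A → C lies within Schema2.
C, D → A: restricted closure across fragments reaches A.
B → C lies within Schema2.
C → A, B lies within Schema2.
F → D lies within Schema1.
Every dependency is enforceable on the fragments, so the decomposition is dependency-preserving.

none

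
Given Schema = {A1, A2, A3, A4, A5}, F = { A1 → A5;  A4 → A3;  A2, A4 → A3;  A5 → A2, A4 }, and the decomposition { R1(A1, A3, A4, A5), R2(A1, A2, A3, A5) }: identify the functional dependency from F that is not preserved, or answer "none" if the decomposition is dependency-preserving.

none

A1 → A5 lies within R1.
A4 → A3 lies within R1.
A2, A4 → A3: restricted closure across fragments reaches A3.
A5 → A2, A4: restricted closure across fragments reaches A2, A4.
Every dependency is enforceable on the fragments, so the decomposition is dependency-preserving.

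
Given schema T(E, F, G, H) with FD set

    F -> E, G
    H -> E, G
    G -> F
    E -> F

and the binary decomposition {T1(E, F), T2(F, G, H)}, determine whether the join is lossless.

Common attributes: T1 ∩ T2 = {F}.
Closure of {F}: F → E, G applies, adding E, G. So (F)⁺ = {E, F, G}.
This closure contains every attribute of T1, so T1 ∩ T2 → T1. The join is lossless.

Yes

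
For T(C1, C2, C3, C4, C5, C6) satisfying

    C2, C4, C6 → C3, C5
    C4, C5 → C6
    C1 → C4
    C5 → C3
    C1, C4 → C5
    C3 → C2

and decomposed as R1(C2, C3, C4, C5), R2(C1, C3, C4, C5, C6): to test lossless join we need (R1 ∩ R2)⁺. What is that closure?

R1 ∩ R2 = {C3, C4, C5}.
C4, C5 → C6 applies, adding C6
C3 → C2 applies, adding C2
Closure: {C2, C3, C4, C5, C6}.

C2, C3, C4, C5, C6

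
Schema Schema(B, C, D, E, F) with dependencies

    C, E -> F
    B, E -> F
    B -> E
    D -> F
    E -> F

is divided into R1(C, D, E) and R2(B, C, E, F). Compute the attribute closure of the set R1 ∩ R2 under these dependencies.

R1 ∩ R2 = {C, E}.
C, E → F applies, adding F
Closure: {C, E, F}.

C, E, F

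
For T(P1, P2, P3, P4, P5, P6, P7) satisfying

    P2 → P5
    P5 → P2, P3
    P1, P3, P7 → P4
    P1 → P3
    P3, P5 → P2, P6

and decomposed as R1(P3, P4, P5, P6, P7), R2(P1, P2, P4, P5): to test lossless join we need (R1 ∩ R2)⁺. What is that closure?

R1 ∩ R2 = {P4, P5}.
P5 → P2, P3 applies, adding P2, P3
P3, P5 → P2, P6 applies, adding P6
Closure: {P2, P3, P4, P5, P6}.

P2, P3, P4, P5, P6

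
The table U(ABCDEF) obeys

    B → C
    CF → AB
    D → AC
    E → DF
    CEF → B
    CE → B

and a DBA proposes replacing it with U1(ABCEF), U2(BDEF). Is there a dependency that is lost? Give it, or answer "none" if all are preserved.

D → AC

Check D → AC: no single fragment contains all of {ACD}, and the restricted closure of {D} across the fragments never reaches {AC}.
B → C is preserved.
CF → AB is preserved.
E → DF is preserved.
CEF → B is preserved.
CE → B is preserved.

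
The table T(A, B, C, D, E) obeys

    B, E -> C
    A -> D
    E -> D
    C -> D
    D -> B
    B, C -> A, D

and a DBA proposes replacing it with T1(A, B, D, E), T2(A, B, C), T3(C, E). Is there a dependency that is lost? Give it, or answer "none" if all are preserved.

none

B, E → C: restricted closure across fragments reaches C.
A → D lies within T1.
E → D lies within T1.
C → D: restricted closure across fragments reaches D.
D → B lies within T1.
B, C → A, D: restricted closure across fragments reaches A, D.
Every dependency is enforceable on the fragments, so the decomposition is dependency-preserving.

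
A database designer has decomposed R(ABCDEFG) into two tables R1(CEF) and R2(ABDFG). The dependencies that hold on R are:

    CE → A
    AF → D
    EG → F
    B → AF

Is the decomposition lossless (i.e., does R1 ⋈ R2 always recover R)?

Common attributes: R1 ∩ R2 = {F}.
No dependency enlarges {F}, so (F)⁺ = {F}.
The closure contains neither all of R1 = {CEF} nor all of R2 = {ABDFG}, so the common attributes are not a superkey of either fragment. The join is lossy.

No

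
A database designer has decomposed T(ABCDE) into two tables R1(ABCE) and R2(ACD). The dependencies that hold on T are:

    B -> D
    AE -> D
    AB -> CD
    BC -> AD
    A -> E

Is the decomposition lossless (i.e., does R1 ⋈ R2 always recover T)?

Common attributes: R1 ∩ R2 = {AC}.
Closure of {AC}: A → E applies, adding E; AE → D applies, adding D. So (AC)⁺ = {ACDE}.
This closure contains every attribute of R2, so R1 ∩ R2 → R2. The join is lossless.

Yes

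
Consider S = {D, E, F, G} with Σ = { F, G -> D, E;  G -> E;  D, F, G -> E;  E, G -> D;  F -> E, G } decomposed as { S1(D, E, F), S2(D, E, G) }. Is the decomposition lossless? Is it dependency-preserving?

Lossless test: (D, E)⁺ = {D, E}, which is a superkey of neither fragment — lossy.
Dependency preservation: the restricted closure of {F} across the fragments never reaches {E, G}, so F → E, G cannot be enforced without a join — not preserved.

lossy and not dependency-preserving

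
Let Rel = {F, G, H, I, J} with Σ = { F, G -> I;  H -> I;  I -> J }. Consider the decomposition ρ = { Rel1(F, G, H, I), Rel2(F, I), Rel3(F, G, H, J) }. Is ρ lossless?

Chase test. Columns are F, G, H, I, J; row i has aⱼ where attribute j ∈ Reli, else bᵢⱼ.
Initial tableau (one row per fragment):
  row 1: a1 a2 a3 a4 b15
  row 2: a1 b22 b23 a4 b25
  row 3: a1 a2 a3 b34 a5
Rows 1 and 3 agree on F, G; apply F, G→I and equate their I entries.
Rows 1 and 2 agree on I; apply I→J and equate their J entries.
Rows 1 and 3 agree on I; apply I→J and equate their J entries.
Row 1 is now all distinguished symbols — the join is lossless.

Yes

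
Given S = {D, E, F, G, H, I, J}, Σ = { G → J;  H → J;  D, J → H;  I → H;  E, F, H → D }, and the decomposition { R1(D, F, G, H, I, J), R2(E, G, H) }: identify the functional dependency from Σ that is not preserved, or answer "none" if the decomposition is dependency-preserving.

E, F, H → D

Check E, F, H → D: no single fragment contains all of {D, E, F, H}, and the restricted closure of {E, F, H} across the fragments never reaches {D}.
G → J is preserved.
H → J is preserved.
D, J → H is preserved.
I → H is preserved.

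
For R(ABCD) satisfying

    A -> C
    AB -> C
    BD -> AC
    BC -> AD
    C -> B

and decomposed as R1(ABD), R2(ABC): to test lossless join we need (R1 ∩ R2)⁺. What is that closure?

ABCD

R1 ∩ R2 = {AB}.
A → C applies, adding C
BC → AD applies, adding D
Closure: {ABCD}.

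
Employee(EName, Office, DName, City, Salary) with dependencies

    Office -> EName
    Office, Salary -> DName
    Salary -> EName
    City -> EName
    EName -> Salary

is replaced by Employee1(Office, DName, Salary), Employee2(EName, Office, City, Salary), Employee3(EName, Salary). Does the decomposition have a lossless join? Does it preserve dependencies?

lossless and dependency-preserving

Lossless test (chase): Rows 1 and 2 agree on Office; apply Office→EName and equate their EName entries. Rows 1 and 2 agree on Office, Salary; apply Office, Salary→DName and equate their DName entries. Row 2 is now all distinguished symbols — the join is lossless.
Dependency preservation: every FD's attributes lie within a single fragment, so each can be enforced locally — preserved.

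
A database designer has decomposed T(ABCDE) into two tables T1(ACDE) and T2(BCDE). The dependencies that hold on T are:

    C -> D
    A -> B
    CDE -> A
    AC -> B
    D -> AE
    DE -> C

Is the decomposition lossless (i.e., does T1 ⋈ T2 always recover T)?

Yes

Common attributes: T1 ∩ T2 = {CDE}.
Closure of {CDE}: CDE → A applies, adding A; AC → B applies, adding B. So (CDE)⁺ = {ABCDE}.
This closure contains every attribute of T1, so T1 ∩ T2 → T1. The join is lossless.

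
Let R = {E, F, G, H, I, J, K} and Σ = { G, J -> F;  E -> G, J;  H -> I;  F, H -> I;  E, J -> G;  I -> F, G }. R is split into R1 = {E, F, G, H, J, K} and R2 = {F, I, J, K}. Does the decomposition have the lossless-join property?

Common attributes: R1 ∩ R2 = {F, J, K}.
No dependency enlarges {F, J, K}, so (F, J, K)⁺ = {F, J, K}.
The closure contains neither all of R1 = {E, F, G, H, J, K} nor all of R2 = {F, I, J, K}, so the common attributes are not a superkey of either fragment. The join is lossy.

No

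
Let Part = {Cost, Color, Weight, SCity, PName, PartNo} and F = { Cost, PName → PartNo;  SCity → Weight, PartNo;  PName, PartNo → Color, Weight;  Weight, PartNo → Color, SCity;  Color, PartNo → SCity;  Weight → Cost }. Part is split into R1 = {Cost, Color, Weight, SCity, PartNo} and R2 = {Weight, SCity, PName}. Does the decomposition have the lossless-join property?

Common attributes: R1 ∩ R2 = {Weight, SCity}.
Closure of {Weight, SCity}: SCity → Weight, PartNo applies, adding PartNo; Weight, PartNo → Color, SCity applies, adding Color; Weight → Cost applies, adding Cost. So (Weight, SCity)⁺ = {Cost, Color, Weight, SCity, PartNo}.
This closure contains every attribute of R1, so R1 ∩ R2 → R1. The join is lossless.

Yes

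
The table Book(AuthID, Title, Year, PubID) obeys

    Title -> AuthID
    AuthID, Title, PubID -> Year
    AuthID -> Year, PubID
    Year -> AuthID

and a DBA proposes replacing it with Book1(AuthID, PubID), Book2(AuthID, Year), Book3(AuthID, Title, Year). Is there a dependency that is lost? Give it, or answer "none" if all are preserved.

Title → AuthID lies within Book3.
AuthID, Title, PubID → Year: restricted closure across fragments reaches Year.
AuthID → Year, PubID: restricted closure across fragments reaches Year, PubID.
Year → AuthID lies within Book2.
Every dependency is enforceable on the fragments, so the decomposition is dependency-preserving.

none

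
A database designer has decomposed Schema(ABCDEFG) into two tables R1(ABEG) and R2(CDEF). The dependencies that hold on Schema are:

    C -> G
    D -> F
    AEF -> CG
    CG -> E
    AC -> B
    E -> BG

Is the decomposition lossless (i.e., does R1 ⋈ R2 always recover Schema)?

No

Common attributes: R1 ∩ R2 = {E}.
Closure of {E}: E → BG applies, adding BG. So (E)⁺ = {BEG}.
The closure contains neither all of R1 = {ABEG} nor all of R2 = {CDEF}, so the common attributes are not a superkey of either fragment. The join is lossy.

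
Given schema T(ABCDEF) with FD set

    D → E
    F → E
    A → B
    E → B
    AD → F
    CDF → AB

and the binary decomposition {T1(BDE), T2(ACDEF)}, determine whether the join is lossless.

Yes

Common attributes: T1 ∩ T2 = {DE}.
Closure of {DE}: E → B applies, adding B. So (DE)⁺ = {BDE}.
This closure contains every attribute of T1, so T1 ∩ T2 → T1. The join is lossless.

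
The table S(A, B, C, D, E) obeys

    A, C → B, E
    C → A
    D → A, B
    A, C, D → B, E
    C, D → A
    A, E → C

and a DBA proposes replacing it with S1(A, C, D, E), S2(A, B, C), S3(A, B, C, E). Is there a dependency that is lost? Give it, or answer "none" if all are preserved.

Check D → A, B: no single fragment contains all of {A, B, D}, and the restricted closure of {D} across the fragments never reaches {A, B}.
A, C → B, E is preserved.
C → A is preserved.
A, C, D → B, E is preserved.
C, D → A is preserved.
A, E → C is preserved.

D → A, B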